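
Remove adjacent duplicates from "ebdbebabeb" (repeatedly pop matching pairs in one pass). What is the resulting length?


Input: ebdbebabeb
Stack-based adjacent duplicate removal:
  Read 'e': push. Stack: e
  Read 'b': push. Stack: eb
  Read 'd': push. Stack: ebd
  Read 'b': push. Stack: ebdb
  Read 'e': push. Stack: ebdbe
  Read 'b': push. Stack: ebdbeb
  Read 'a': push. Stack: ebdbeba
  Read 'b': push. Stack: ebdbebab
  Read 'e': push. Stack: ebdbebabe
  Read 'b': push. Stack: ebdbebabeb
Final stack: "ebdbebabeb" (length 10)

10


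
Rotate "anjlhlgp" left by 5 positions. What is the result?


Input: "anjlhlgp", rotate left by 5
First 5 characters: "anjlh"
Remaining characters: "lgp"
Concatenate remaining + first: "lgp" + "anjlh" = "lgpanjlh"

lgpanjlh


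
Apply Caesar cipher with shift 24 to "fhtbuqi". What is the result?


Caesar cipher: shift "fhtbuqi" by 24
  'f' (pos 5) + 24 = pos 3 = 'd'
  'h' (pos 7) + 24 = pos 5 = 'f'
  't' (pos 19) + 24 = pos 17 = 'r'
  'b' (pos 1) + 24 = pos 25 = 'z'
  'u' (pos 20) + 24 = pos 18 = 's'
  'q' (pos 16) + 24 = pos 14 = 'o'
  'i' (pos 8) + 24 = pos 6 = 'g'
Result: dfrzsog

dfrzsog


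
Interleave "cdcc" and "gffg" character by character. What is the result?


Interleaving "cdcc" and "gffg":
  Position 0: 'c' from first, 'g' from second => "cg"
  Position 1: 'd' from first, 'f' from second => "df"
  Position 2: 'c' from first, 'f' from second => "cf"
  Position 3: 'c' from first, 'g' from second => "cg"
Result: cgdfcfcg

cgdfcfcg


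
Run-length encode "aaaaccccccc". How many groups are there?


Input: aaaaccccccc
Scanning for consecutive runs:
  Group 1: 'a' x 4 (positions 0-3)
  Group 2: 'c' x 7 (positions 4-10)
Total groups: 2

2


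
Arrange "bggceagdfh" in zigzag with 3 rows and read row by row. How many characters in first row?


Zigzag "bggceagdfh" into 3 rows:
Placing characters:
  'b' => row 0
  'g' => row 1
  'g' => row 2
  'c' => row 1
  'e' => row 0
  'a' => row 1
  'g' => row 2
  'd' => row 1
  'f' => row 0
  'h' => row 1
Rows:
  Row 0: "bef"
  Row 1: "gcadh"
  Row 2: "gg"
First row length: 3

3


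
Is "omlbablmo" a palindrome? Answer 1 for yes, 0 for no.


Input: omlbablmo
Reversed: omlbablmo
  Compare pos 0 ('o') with pos 8 ('o'): match
  Compare pos 1 ('m') with pos 7 ('m'): match
  Compare pos 2 ('l') with pos 6 ('l'): match
  Compare pos 3 ('b') with pos 5 ('b'): match
Result: palindrome

1


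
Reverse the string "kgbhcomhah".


Input: kgbhcomhah
Reading characters right to left:
  Position 9: 'h'
  Position 8: 'a'
  Position 7: 'h'
  Position 6: 'm'
  Position 5: 'o'
  Position 4: 'c'
  Position 3: 'h'
  Position 2: 'b'
  Position 1: 'g'
  Position 0: 'k'
Reversed: hahmochbgk

hahmochbgk


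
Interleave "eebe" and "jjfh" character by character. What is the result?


Interleaving "eebe" and "jjfh":
  Position 0: 'e' from first, 'j' from second => "ej"
  Position 1: 'e' from first, 'j' from second => "ej"
  Position 2: 'b' from first, 'f' from second => "bf"
  Position 3: 'e' from first, 'h' from second => "eh"
Result: ejejbfeh

ejejbfeh


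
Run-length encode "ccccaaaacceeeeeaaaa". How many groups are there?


Input: ccccaaaacceeeeeaaaa
Scanning for consecutive runs:
  Group 1: 'c' x 4 (positions 0-3)
  Group 2: 'a' x 4 (positions 4-7)
  Group 3: 'c' x 2 (positions 8-9)
  Group 4: 'e' x 5 (positions 10-14)
  Group 5: 'a' x 4 (positions 15-18)
Total groups: 5

5


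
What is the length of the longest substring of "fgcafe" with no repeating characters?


Input: "fgcafe"
Sliding window (track last position of each char):
  Position 0 ('f'): window [0,0] length 1 -- new best
  Position 1 ('g'): window [0,1] length 2 -- new best
  Position 2 ('c'): window [0,2] length 3 -- new best
  Position 3 ('a'): window [0,3] length 4 -- new best
  Position 4 ('f'): repeat (last at 0), move window start to 1
  Position 4 ('f'): window [1,4] length 4
  Position 5 ('e'): window [1,5] length 5 -- new best
Longest substring with no repeats: "gcafe" with length 5

5


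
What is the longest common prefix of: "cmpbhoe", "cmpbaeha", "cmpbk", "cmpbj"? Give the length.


Words: cmpbhoe, cmpbaeha, cmpbk, cmpbj
  Position 0: all 'c' => match
  Position 1: all 'm' => match
  Position 2: all 'p' => match
  Position 3: all 'b' => match
  Position 4: ('h', 'a', 'k', 'j') => mismatch, stop
LCP = "cmpb" (length 4)

4


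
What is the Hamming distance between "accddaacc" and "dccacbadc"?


Comparing "accddaacc" and "dccacbadc" position by position:
  Position 0: 'a' vs 'd' => differ
  Position 1: 'c' vs 'c' => same
  Position 2: 'c' vs 'c' => same
  Position 3: 'd' vs 'a' => differ
  Position 4: 'd' vs 'c' => differ
  Position 5: 'a' vs 'b' => differ
  Position 6: 'a' vs 'a' => same
  Position 7: 'c' vs 'd' => differ
  Position 8: 'c' vs 'c' => same
Total differences (Hamming distance): 5

5


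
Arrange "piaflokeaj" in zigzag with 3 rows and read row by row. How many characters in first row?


Zigzag "piaflokeaj" into 3 rows:
Placing characters:
  'p' => row 0
  'i' => row 1
  'a' => row 2
  'f' => row 1
  'l' => row 0
  'o' => row 1
  'k' => row 2
  'e' => row 1
  'a' => row 0
  'j' => row 1
Rows:
  Row 0: "pla"
  Row 1: "ifoej"
  Row 2: "ak"
First row length: 3

3


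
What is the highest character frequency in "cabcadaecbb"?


Input: cabcadaecbb
Character counts:
  'a': 3
  'b': 3
  'c': 3
  'd': 1
  'e': 1
Maximum frequency: 3

3


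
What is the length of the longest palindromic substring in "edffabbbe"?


Input: "edffabbbe"
Checking substrings for palindromes:
  [5:8] "bbb" (len 3) => palindrome
  [2:4] "ff" (len 2) => palindrome
  [5:7] "bb" (len 2) => palindrome
  [6:8] "bb" (len 2) => palindrome
Longest palindromic substring: "bbb" with length 3

3


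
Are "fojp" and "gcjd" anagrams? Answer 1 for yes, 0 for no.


Strings: "fojp", "gcjd"
Sorted first:  fjop
Sorted second: cdgj
Differ at position 0: 'f' vs 'c' => not anagrams

0


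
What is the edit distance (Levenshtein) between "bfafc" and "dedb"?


Computing edit distance: "bfafc" -> "dedb"
DP table:
           d    e    d    b
      0    1    2    3    4
  b   1    1    2    3    3
  f   2    2    2    3    4
  a   3    3    3    3    4
  f   4    4    4    4    4
  c   5    5    5    5    5
Edit distance = dp[5][4] = 5

5


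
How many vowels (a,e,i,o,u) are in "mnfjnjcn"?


Input: mnfjnjcn
Checking each character:
  'm' at position 0: consonant
  'n' at position 1: consonant
  'f' at position 2: consonant
  'j' at position 3: consonant
  'n' at position 4: consonant
  'j' at position 5: consonant
  'c' at position 6: consonant
  'n' at position 7: consonant
Total vowels: 0

0


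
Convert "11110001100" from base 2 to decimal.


Input: "11110001100" in base 2
Positional expansion:
  Digit '1' (value 1) x 2^10 = 1024
  Digit '1' (value 1) x 2^9 = 512
  Digit '1' (value 1) x 2^8 = 256
  Digit '1' (value 1) x 2^7 = 128
  Digit '0' (value 0) x 2^6 = 0
  Digit '0' (value 0) x 2^5 = 0
  Digit '0' (value 0) x 2^4 = 0
  Digit '1' (value 1) x 2^3 = 8
  Digit '1' (value 1) x 2^2 = 4
  Digit '0' (value 0) x 2^1 = 0
  Digit '0' (value 0) x 2^0 = 0
Sum = 1932

1932


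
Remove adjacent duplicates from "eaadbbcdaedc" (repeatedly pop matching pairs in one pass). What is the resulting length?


Input: eaadbbcdaedc
Stack-based adjacent duplicate removal:
  Read 'e': push. Stack: e
  Read 'a': push. Stack: ea
  Read 'a': matches stack top 'a' => pop. Stack: e
  Read 'd': push. Stack: ed
  Read 'b': push. Stack: edb
  Read 'b': matches stack top 'b' => pop. Stack: ed
  Read 'c': push. Stack: edc
  Read 'd': push. Stack: edcd
  Read 'a': push. Stack: edcda
  Read 'e': push. Stack: edcdae
  Read 'd': push. Stack: edcdaed
  Read 'c': push. Stack: edcdaedc
Final stack: "edcdaedc" (length 8)

8


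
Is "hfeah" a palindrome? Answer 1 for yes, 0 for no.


Input: hfeah
Reversed: haefh
  Compare pos 0 ('h') with pos 4 ('h'): match
  Compare pos 1 ('f') with pos 3 ('a'): MISMATCH
Result: not a palindrome

0


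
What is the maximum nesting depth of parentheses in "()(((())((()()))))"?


Input: "()(((())((()()))))"
Tracking depth:
  Position 0 '(': depth becomes 1
  Position 1 ')': depth becomes 0
  Position 2 '(': depth becomes 1
  Position 3 '(': depth becomes 2
  Position 4 '(': depth becomes 3
  Position 5 '(': depth becomes 4
  Position 6 ')': depth becomes 3
  Position 7 ')': depth becomes 2
  Position 8 '(': depth becomes 3
  Position 9 '(': depth becomes 4
  Position 10 '(': depth becomes 5
  Position 11 ')': depth becomes 4
  Position 12 '(': depth becomes 5
  Position 13 ')': depth becomes 4
  Position 14 ')': depth becomes 3
  Position 15 ')': depth becomes 2
  Position 16 ')': depth becomes 1
  Position 17 ')': depth becomes 0
Maximum depth reached: 5

5


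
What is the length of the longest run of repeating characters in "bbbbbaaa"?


Input: "bbbbbaaa"
Scanning for longest run:
  Position 1 ('b'): continues run of 'b', length=2
  Position 2 ('b'): continues run of 'b', length=3
  Position 3 ('b'): continues run of 'b', length=4
  Position 4 ('b'): continues run of 'b', length=5
  Position 5 ('a'): new char, reset run to 1
  Position 6 ('a'): continues run of 'a', length=2
  Position 7 ('a'): continues run of 'a', length=3
Longest run: 'b' with length 5

5


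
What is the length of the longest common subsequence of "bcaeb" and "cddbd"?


LCS of "bcaeb" and "cddbd"
DP table:
           c    d    d    b    d
      0    0    0    0    0    0
  b   0    0    0    0    1    1
  c   0    1    1    1    1    1
  a   0    1    1    1    1    1
  e   0    1    1    1    1    1
  b   0    1    1    1    2    2
LCS length = dp[5][5] = 2

2


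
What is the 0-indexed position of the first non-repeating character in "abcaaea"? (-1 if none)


Input: abcaaea
Character frequencies:
  'a': 4
  'b': 1
  'c': 1
  'e': 1
Scanning left to right for freq == 1:
  Position 0 ('a'): freq=4, skip
  Position 1 ('b'): unique! => answer = 1

1


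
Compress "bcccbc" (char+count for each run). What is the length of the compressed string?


Input: bcccbc
Runs:
  'b' x 1 => "b1"
  'c' x 3 => "c3"
  'b' x 1 => "b1"
  'c' x 1 => "c1"
Compressed: "b1c3b1c1"
Compressed length: 8

8


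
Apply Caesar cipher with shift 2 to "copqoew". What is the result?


Caesar cipher: shift "copqoew" by 2
  'c' (pos 2) + 2 = pos 4 = 'e'
  'o' (pos 14) + 2 = pos 16 = 'q'
  'p' (pos 15) + 2 = pos 17 = 'r'
  'q' (pos 16) + 2 = pos 18 = 's'
  'o' (pos 14) + 2 = pos 16 = 'q'
  'e' (pos 4) + 2 = pos 6 = 'g'
  'w' (pos 22) + 2 = pos 24 = 'y'
Result: eqrsqgy

eqrsqgy


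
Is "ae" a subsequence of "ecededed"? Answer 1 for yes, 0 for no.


Check if "ae" is a subsequence of "ecededed"
Greedy scan:
  Position 0 ('e'): no match needed
  Position 1 ('c'): no match needed
  Position 2 ('e'): no match needed
  Position 3 ('d'): no match needed
  Position 4 ('e'): no match needed
  Position 5 ('d'): no match needed
  Position 6 ('e'): no match needed
  Position 7 ('d'): no match needed
Only matched 0/2 characters => not a subsequence

0


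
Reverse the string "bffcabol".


Input: bffcabol
Reading characters right to left:
  Position 7: 'l'
  Position 6: 'o'
  Position 5: 'b'
  Position 4: 'a'
  Position 3: 'c'
  Position 2: 'f'
  Position 1: 'f'
  Position 0: 'b'
Reversed: lobacffb

lobacffb


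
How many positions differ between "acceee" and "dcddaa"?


Comparing "acceee" and "dcddaa" position by position:
  Position 0: 'a' vs 'd' => DIFFER
  Position 1: 'c' vs 'c' => same
  Position 2: 'c' vs 'd' => DIFFER
  Position 3: 'e' vs 'd' => DIFFER
  Position 4: 'e' vs 'a' => DIFFER
  Position 5: 'e' vs 'a' => DIFFER
Positions that differ: 5

5


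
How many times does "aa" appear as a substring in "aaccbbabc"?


Searching for "aa" in "aaccbbabc"
Scanning each position:
  Position 0: "aa" => MATCH
  Position 1: "ac" => no
  Position 2: "cc" => no
  Position 3: "cb" => no
  Position 4: "bb" => no
  Position 5: "ba" => no
  Position 6: "ab" => no
  Position 7: "bc" => no
Total occurrences: 1

1


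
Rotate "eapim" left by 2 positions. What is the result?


Input: "eapim", rotate left by 2
First 2 characters: "ea"
Remaining characters: "pim"
Concatenate remaining + first: "pim" + "ea" = "pimea"

pimea


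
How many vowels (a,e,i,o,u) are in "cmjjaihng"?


Input: cmjjaihng
Checking each character:
  'c' at position 0: consonant
  'm' at position 1: consonant
  'j' at position 2: consonant
  'j' at position 3: consonant
  'a' at position 4: vowel (running total: 1)
  'i' at position 5: vowel (running total: 2)
  'h' at position 6: consonant
  'n' at position 7: consonant
  'g' at position 8: consonant
Total vowels: 2

2


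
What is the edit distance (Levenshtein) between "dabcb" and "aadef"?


Computing edit distance: "dabcb" -> "aadef"
DP table:
           a    a    d    e    f
      0    1    2    3    4    5
  d   1    1    2    2    3    4
  a   2    1    1    2    3    4
  b   3    2    2    2    3    4
  c   4    3    3    3    3    4
  b   5    4    4    4    4    4
Edit distance = dp[5][5] = 4

4


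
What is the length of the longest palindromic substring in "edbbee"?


Input: "edbbee"
Checking substrings for palindromes:
  [2:4] "bb" (len 2) => palindrome
  [4:6] "ee" (len 2) => palindrome
Longest palindromic substring: "bb" with length 2

2


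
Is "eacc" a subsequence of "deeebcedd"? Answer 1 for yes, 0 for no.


Check if "eacc" is a subsequence of "deeebcedd"
Greedy scan:
  Position 0 ('d'): no match needed
  Position 1 ('e'): matches sub[0] = 'e'
  Position 2 ('e'): no match needed
  Position 3 ('e'): no match needed
  Position 4 ('b'): no match needed
  Position 5 ('c'): no match needed
  Position 6 ('e'): no match needed
  Position 7 ('d'): no match needed
  Position 8 ('d'): no match needed
Only matched 1/4 characters => not a subsequence

0


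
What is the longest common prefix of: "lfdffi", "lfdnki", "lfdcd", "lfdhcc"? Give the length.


Words: lfdffi, lfdnki, lfdcd, lfdhcc
  Position 0: all 'l' => match
  Position 1: all 'f' => match
  Position 2: all 'd' => match
  Position 3: ('f', 'n', 'c', 'h') => mismatch, stop
LCP = "lfd" (length 3)

3


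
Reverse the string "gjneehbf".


Input: gjneehbf
Reading characters right to left:
  Position 7: 'f'
  Position 6: 'b'
  Position 5: 'h'
  Position 4: 'e'
  Position 3: 'e'
  Position 2: 'n'
  Position 1: 'j'
  Position 0: 'g'
Reversed: fbheenjg

fbheenjg


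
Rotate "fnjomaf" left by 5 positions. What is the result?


Input: "fnjomaf", rotate left by 5
First 5 characters: "fnjom"
Remaining characters: "af"
Concatenate remaining + first: "af" + "fnjom" = "affnjom"

affnjom


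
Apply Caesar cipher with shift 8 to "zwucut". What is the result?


Caesar cipher: shift "zwucut" by 8
  'z' (pos 25) + 8 = pos 7 = 'h'
  'w' (pos 22) + 8 = pos 4 = 'e'
  'u' (pos 20) + 8 = pos 2 = 'c'
  'c' (pos 2) + 8 = pos 10 = 'k'
  'u' (pos 20) + 8 = pos 2 = 'c'
  't' (pos 19) + 8 = pos 1 = 'b'
Result: heckcb

heckcb


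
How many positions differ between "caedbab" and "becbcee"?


Comparing "caedbab" and "becbcee" position by position:
  Position 0: 'c' vs 'b' => DIFFER
  Position 1: 'a' vs 'e' => DIFFER
  Position 2: 'e' vs 'c' => DIFFER
  Position 3: 'd' vs 'b' => DIFFER
  Position 4: 'b' vs 'c' => DIFFER
  Position 5: 'a' vs 'e' => DIFFER
  Position 6: 'b' vs 'e' => DIFFER
Positions that differ: 7

7


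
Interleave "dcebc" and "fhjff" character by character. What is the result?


Interleaving "dcebc" and "fhjff":
  Position 0: 'd' from first, 'f' from second => "df"
  Position 1: 'c' from first, 'h' from second => "ch"
  Position 2: 'e' from first, 'j' from second => "ej"
  Position 3: 'b' from first, 'f' from second => "bf"
  Position 4: 'c' from first, 'f' from second => "cf"
Result: dfchejbfcf

dfchejbfcf


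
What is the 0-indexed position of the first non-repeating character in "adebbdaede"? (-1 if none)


Input: adebbdaede
Character frequencies:
  'a': 2
  'b': 2
  'd': 3
  'e': 3
Scanning left to right for freq == 1:
  Position 0 ('a'): freq=2, skip
  Position 1 ('d'): freq=3, skip
  Position 2 ('e'): freq=3, skip
  Position 3 ('b'): freq=2, skip
  Position 4 ('b'): freq=2, skip
  Position 5 ('d'): freq=3, skip
  Position 6 ('a'): freq=2, skip
  Position 7 ('e'): freq=3, skip
  Position 8 ('d'): freq=3, skip
  Position 9 ('e'): freq=3, skip
  No unique character found => answer = -1

-1


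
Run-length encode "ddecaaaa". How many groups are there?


Input: ddecaaaa
Scanning for consecutive runs:
  Group 1: 'd' x 2 (positions 0-1)
  Group 2: 'e' x 1 (positions 2-2)
  Group 3: 'c' x 1 (positions 3-3)
  Group 4: 'a' x 4 (positions 4-7)
Total groups: 4

4


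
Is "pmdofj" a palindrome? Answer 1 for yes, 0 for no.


Input: pmdofj
Reversed: jfodmp
  Compare pos 0 ('p') with pos 5 ('j'): MISMATCH
  Compare pos 1 ('m') with pos 4 ('f'): MISMATCH
  Compare pos 2 ('d') with pos 3 ('o'): MISMATCH
Result: not a palindrome

0


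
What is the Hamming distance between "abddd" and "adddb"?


Comparing "abddd" and "adddb" position by position:
  Position 0: 'a' vs 'a' => same
  Position 1: 'b' vs 'd' => differ
  Position 2: 'd' vs 'd' => same
  Position 3: 'd' vs 'd' => same
  Position 4: 'd' vs 'b' => differ
Total differences (Hamming distance): 2

2


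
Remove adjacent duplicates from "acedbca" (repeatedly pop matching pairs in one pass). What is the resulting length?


Input: acedbca
Stack-based adjacent duplicate removal:
  Read 'a': push. Stack: a
  Read 'c': push. Stack: ac
  Read 'e': push. Stack: ace
  Read 'd': push. Stack: aced
  Read 'b': push. Stack: acedb
  Read 'c': push. Stack: acedbc
  Read 'a': push. Stack: acedbca
Final stack: "acedbca" (length 7)

7


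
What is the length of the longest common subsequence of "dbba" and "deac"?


LCS of "dbba" and "deac"
DP table:
           d    e    a    c
      0    0    0    0    0
  d   0    1    1    1    1
  b   0    1    1    1    1
  b   0    1    1    1    1
  a   0    1    1    2    2
LCS length = dp[4][4] = 2

2


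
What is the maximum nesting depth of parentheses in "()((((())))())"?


Input: "()((((())))())"
Tracking depth:
  Position 0 '(': depth becomes 1
  Position 1 ')': depth becomes 0
  Position 2 '(': depth becomes 1
  Position 3 '(': depth becomes 2
  Position 4 '(': depth becomes 3
  Position 5 '(': depth becomes 4
  Position 6 '(': depth becomes 5
  Position 7 ')': depth becomes 4
  Position 8 ')': depth becomes 3
  Position 9 ')': depth becomes 2
  Position 10 ')': depth becomes 1
  Position 11 '(': depth becomes 2
  Position 12 ')': depth becomes 1
  Position 13 ')': depth becomes 0
Maximum depth reached: 5

5


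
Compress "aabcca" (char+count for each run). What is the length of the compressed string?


Input: aabcca
Runs:
  'a' x 2 => "a2"
  'b' x 1 => "b1"
  'c' x 2 => "c2"
  'a' x 1 => "a1"
Compressed: "a2b1c2a1"
Compressed length: 8

8


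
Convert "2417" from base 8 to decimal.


Input: "2417" in base 8
Positional expansion:
  Digit '2' (value 2) x 8^3 = 1024
  Digit '4' (value 4) x 8^2 = 256
  Digit '1' (value 1) x 8^1 = 8
  Digit '7' (value 7) x 8^0 = 7
Sum = 1295

1295


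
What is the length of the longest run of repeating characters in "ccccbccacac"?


Input: "ccccbccacac"
Scanning for longest run:
  Position 1 ('c'): continues run of 'c', length=2
  Position 2 ('c'): continues run of 'c', length=3
  Position 3 ('c'): continues run of 'c', length=4
  Position 4 ('b'): new char, reset run to 1
  Position 5 ('c'): new char, reset run to 1
  Position 6 ('c'): continues run of 'c', length=2
  Position 7 ('a'): new char, reset run to 1
  Position 8 ('c'): new char, reset run to 1
  Position 9 ('a'): new char, reset run to 1
  Position 10 ('c'): new char, reset run to 1
Longest run: 'c' with length 4

4


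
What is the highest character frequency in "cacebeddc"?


Input: cacebeddc
Character counts:
  'a': 1
  'b': 1
  'c': 3
  'd': 2
  'e': 2
Maximum frequency: 3

3


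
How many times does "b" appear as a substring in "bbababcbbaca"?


Searching for "b" in "bbababcbbaca"
Scanning each position:
  Position 0: "b" => MATCH
  Position 1: "b" => MATCH
  Position 2: "a" => no
  Position 3: "b" => MATCH
  Position 4: "a" => no
  Position 5: "b" => MATCH
  Position 6: "c" => no
  Position 7: "b" => MATCH
  Position 8: "b" => MATCH
  Position 9: "a" => no
  Position 10: "c" => no
  Position 11: "a" => no
Total occurrences: 6

6


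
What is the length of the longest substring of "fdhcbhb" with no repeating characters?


Input: "fdhcbhb"
Sliding window (track last position of each char):
  Position 0 ('f'): window [0,0] length 1 -- new best
  Position 1 ('d'): window [0,1] length 2 -- new best
  Position 2 ('h'): window [0,2] length 3 -- new best
  Position 3 ('c'): window [0,3] length 4 -- new best
  Position 4 ('b'): window [0,4] length 5 -- new best
  Position 5 ('h'): repeat (last at 2), move window start to 3
  Position 5 ('h'): window [3,5] length 3
  Position 6 ('b'): repeat (last at 4), move window start to 5
  Position 6 ('b'): window [5,6] length 2
Longest substring with no repeats: "fdhcb" with length 5

5


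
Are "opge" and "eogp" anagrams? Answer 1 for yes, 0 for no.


Strings: "opge", "eogp"
Sorted first:  egop
Sorted second: egop
Sorted forms match => anagrams

1


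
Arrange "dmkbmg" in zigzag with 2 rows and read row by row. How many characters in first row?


Zigzag "dmkbmg" into 2 rows:
Placing characters:
  'd' => row 0
  'm' => row 1
  'k' => row 0
  'b' => row 1
  'm' => row 0
  'g' => row 1
Rows:
  Row 0: "dkm"
  Row 1: "mbg"
First row length: 3

3


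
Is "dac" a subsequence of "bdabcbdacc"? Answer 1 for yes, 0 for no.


Check if "dac" is a subsequence of "bdabcbdacc"
Greedy scan:
  Position 0 ('b'): no match needed
  Position 1 ('d'): matches sub[0] = 'd'
  Position 2 ('a'): matches sub[1] = 'a'
  Position 3 ('b'): no match needed
  Position 4 ('c'): matches sub[2] = 'c'
  Position 5 ('b'): no match needed
  Position 6 ('d'): no match needed
  Position 7 ('a'): no match needed
  Position 8 ('c'): no match needed
  Position 9 ('c'): no match needed
All 3 characters matched => is a subsequence

1


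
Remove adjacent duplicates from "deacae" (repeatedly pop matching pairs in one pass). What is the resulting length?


Input: deacae
Stack-based adjacent duplicate removal:
  Read 'd': push. Stack: d
  Read 'e': push. Stack: de
  Read 'a': push. Stack: dea
  Read 'c': push. Stack: deac
  Read 'a': push. Stack: deaca
  Read 'e': push. Stack: deacae
Final stack: "deacae" (length 6)

6


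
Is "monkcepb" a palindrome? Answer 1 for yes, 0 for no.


Input: monkcepb
Reversed: bpecknom
  Compare pos 0 ('m') with pos 7 ('b'): MISMATCH
  Compare pos 1 ('o') with pos 6 ('p'): MISMATCH
  Compare pos 2 ('n') with pos 5 ('e'): MISMATCH
  Compare pos 3 ('k') with pos 4 ('c'): MISMATCH
Result: not a palindrome

0


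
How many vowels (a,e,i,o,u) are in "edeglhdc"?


Input: edeglhdc
Checking each character:
  'e' at position 0: vowel (running total: 1)
  'd' at position 1: consonant
  'e' at position 2: vowel (running total: 2)
  'g' at position 3: consonant
  'l' at position 4: consonant
  'h' at position 5: consonant
  'd' at position 6: consonant
  'c' at position 7: consonant
Total vowels: 2

2


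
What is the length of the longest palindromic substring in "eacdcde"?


Input: "eacdcde"
Checking substrings for palindromes:
  [2:5] "cdc" (len 3) => palindrome
  [3:6] "dcd" (len 3) => palindrome
Longest palindromic substring: "cdc" with length 3

3


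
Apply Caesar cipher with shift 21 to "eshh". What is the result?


Caesar cipher: shift "eshh" by 21
  'e' (pos 4) + 21 = pos 25 = 'z'
  's' (pos 18) + 21 = pos 13 = 'n'
  'h' (pos 7) + 21 = pos 2 = 'c'
  'h' (pos 7) + 21 = pos 2 = 'c'
Result: zncc

zncc


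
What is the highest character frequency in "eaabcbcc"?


Input: eaabcbcc
Character counts:
  'a': 2
  'b': 2
  'c': 3
  'e': 1
Maximum frequency: 3

3


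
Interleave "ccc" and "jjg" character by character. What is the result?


Interleaving "ccc" and "jjg":
  Position 0: 'c' from first, 'j' from second => "cj"
  Position 1: 'c' from first, 'j' from second => "cj"
  Position 2: 'c' from first, 'g' from second => "cg"
Result: cjcjcg

cjcjcg


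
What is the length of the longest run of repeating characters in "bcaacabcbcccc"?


Input: "bcaacabcbcccc"
Scanning for longest run:
  Position 1 ('c'): new char, reset run to 1
  Position 2 ('a'): new char, reset run to 1
  Position 3 ('a'): continues run of 'a', length=2
  Position 4 ('c'): new char, reset run to 1
  Position 5 ('a'): new char, reset run to 1
  Position 6 ('b'): new char, reset run to 1
  Position 7 ('c'): new char, reset run to 1
  Position 8 ('b'): new char, reset run to 1
  Position 9 ('c'): new char, reset run to 1
  Position 10 ('c'): continues run of 'c', length=2
  Position 11 ('c'): continues run of 'c', length=3
  Position 12 ('c'): continues run of 'c', length=4
Longest run: 'c' with length 4

4


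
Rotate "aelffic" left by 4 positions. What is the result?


Input: "aelffic", rotate left by 4
First 4 characters: "aelf"
Remaining characters: "fic"
Concatenate remaining + first: "fic" + "aelf" = "ficaelf"

ficaelf


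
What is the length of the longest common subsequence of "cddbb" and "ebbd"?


LCS of "cddbb" and "ebbd"
DP table:
           e    b    b    d
      0    0    0    0    0
  c   0    0    0    0    0
  d   0    0    0    0    1
  d   0    0    0    0    1
  b   0    0    1    1    1
  b   0    0    1    2    2
LCS length = dp[5][4] = 2

2


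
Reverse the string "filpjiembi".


Input: filpjiembi
Reading characters right to left:
  Position 9: 'i'
  Position 8: 'b'
  Position 7: 'm'
  Position 6: 'e'
  Position 5: 'i'
  Position 4: 'j'
  Position 3: 'p'
  Position 2: 'l'
  Position 1: 'i'
  Position 0: 'f'
Reversed: ibmeijplif

ibmeijplif


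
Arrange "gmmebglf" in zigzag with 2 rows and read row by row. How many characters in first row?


Zigzag "gmmebglf" into 2 rows:
Placing characters:
  'g' => row 0
  'm' => row 1
  'm' => row 0
  'e' => row 1
  'b' => row 0
  'g' => row 1
  'l' => row 0
  'f' => row 1
Rows:
  Row 0: "gmbl"
  Row 1: "megf"
First row length: 4

4


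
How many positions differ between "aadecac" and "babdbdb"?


Comparing "aadecac" and "babdbdb" position by position:
  Position 0: 'a' vs 'b' => DIFFER
  Position 1: 'a' vs 'a' => same
  Position 2: 'd' vs 'b' => DIFFER
  Position 3: 'e' vs 'd' => DIFFER
  Position 4: 'c' vs 'b' => DIFFER
  Position 5: 'a' vs 'd' => DIFFER
  Position 6: 'c' vs 'b' => DIFFER
Positions that differ: 6

6


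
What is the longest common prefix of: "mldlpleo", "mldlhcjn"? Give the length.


Words: mldlpleo, mldlhcjn
  Position 0: all 'm' => match
  Position 1: all 'l' => match
  Position 2: all 'd' => match
  Position 3: all 'l' => match
  Position 4: ('p', 'h') => mismatch, stop
LCP = "mldl" (length 4)

4


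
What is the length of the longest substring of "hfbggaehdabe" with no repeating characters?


Input: "hfbggaehdabe"
Sliding window (track last position of each char):
  Position 0 ('h'): window [0,0] length 1 -- new best
  Position 1 ('f'): window [0,1] length 2 -- new best
  Position 2 ('b'): window [0,2] length 3 -- new best
  Position 3 ('g'): window [0,3] length 4 -- new best
  Position 4 ('g'): repeat (last at 3), move window start to 4
  Position 4 ('g'): window [4,4] length 1
  Position 5 ('a'): window [4,5] length 2
  Position 6 ('e'): window [4,6] length 3
  Position 7 ('h'): window [4,7] length 4
  Position 8 ('d'): window [4,8] length 5 -- new best
  Position 9 ('a'): repeat (last at 5), move window start to 6
  Position 9 ('a'): window [6,9] length 4
  Position 10 ('b'): window [6,10] length 5
  Position 11 ('e'): repeat (last at 6), move window start to 7
  Position 11 ('e'): window [7,11] length 5
Longest substring with no repeats: "gaehd" with length 5

5


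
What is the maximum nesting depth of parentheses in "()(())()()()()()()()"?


Input: "()(())()()()()()()()"
Tracking depth:
  Position 0 '(': depth becomes 1
  Position 1 ')': depth becomes 0
  Position 2 '(': depth becomes 1
  Position 3 '(': depth becomes 2
  Position 4 ')': depth becomes 1
  Position 5 ')': depth becomes 0
  Position 6 '(': depth becomes 1
  Position 7 ')': depth becomes 0
  Position 8 '(': depth becomes 1
  Position 9 ')': depth becomes 0
  Position 10 '(': depth becomes 1
  Position 11 ')': depth becomes 0
  Position 12 '(': depth becomes 1
  Position 13 ')': depth becomes 0
  Position 14 '(': depth becomes 1
  Position 15 ')': depth becomes 0
  Position 16 '(': depth becomes 1
  Position 17 ')': depth becomes 0
  Position 18 '(': depth becomes 1
  Position 19 ')': depth becomes 0
Maximum depth reached: 2

2


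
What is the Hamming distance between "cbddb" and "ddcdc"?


Comparing "cbddb" and "ddcdc" position by position:
  Position 0: 'c' vs 'd' => differ
  Position 1: 'b' vs 'd' => differ
  Position 2: 'd' vs 'c' => differ
  Position 3: 'd' vs 'd' => same
  Position 4: 'b' vs 'c' => differ
Total differences (Hamming distance): 4

4


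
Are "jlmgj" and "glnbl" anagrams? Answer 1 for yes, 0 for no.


Strings: "jlmgj", "glnbl"
Sorted first:  gjjlm
Sorted second: bglln
Differ at position 0: 'g' vs 'b' => not anagrams

0


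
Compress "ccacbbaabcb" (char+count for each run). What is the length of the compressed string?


Input: ccacbbaabcb
Runs:
  'c' x 2 => "c2"
  'a' x 1 => "a1"
  'c' x 1 => "c1"
  'b' x 2 => "b2"
  'a' x 2 => "a2"
  'b' x 1 => "b1"
  'c' x 1 => "c1"
  'b' x 1 => "b1"
Compressed: "c2a1c1b2a2b1c1b1"
Compressed length: 16

16


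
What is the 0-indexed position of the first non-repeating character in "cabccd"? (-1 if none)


Input: cabccd
Character frequencies:
  'a': 1
  'b': 1
  'c': 3
  'd': 1
Scanning left to right for freq == 1:
  Position 0 ('c'): freq=3, skip
  Position 1 ('a'): unique! => answer = 1

1


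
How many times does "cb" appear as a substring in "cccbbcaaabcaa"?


Searching for "cb" in "cccbbcaaabcaa"
Scanning each position:
  Position 0: "cc" => no
  Position 1: "cc" => no
  Position 2: "cb" => MATCH
  Position 3: "bb" => no
  Position 4: "bc" => no
  Position 5: "ca" => no
  Position 6: "aa" => no
  Position 7: "aa" => no
  Position 8: "ab" => no
  Position 9: "bc" => no
  Position 10: "ca" => no
  Position 11: "aa" => no
Total occurrences: 1

1


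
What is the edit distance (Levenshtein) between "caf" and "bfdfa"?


Computing edit distance: "caf" -> "bfdfa"
DP table:
           b    f    d    f    a
      0    1    2    3    4    5
  c   1    1    2    3    4    5
  a   2    2    2    3    4    4
  f   3    3    2    3    3    4
Edit distance = dp[3][5] = 4

4


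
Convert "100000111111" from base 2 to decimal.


Input: "100000111111" in base 2
Positional expansion:
  Digit '1' (value 1) x 2^11 = 2048
  Digit '0' (value 0) x 2^10 = 0
  Digit '0' (value 0) x 2^9 = 0
  Digit '0' (value 0) x 2^8 = 0
  Digit '0' (value 0) x 2^7 = 0
  Digit '0' (value 0) x 2^6 = 0
  Digit '1' (value 1) x 2^5 = 32
  Digit '1' (value 1) x 2^4 = 16
  Digit '1' (value 1) x 2^3 = 8
  Digit '1' (value 1) x 2^2 = 4
  Digit '1' (value 1) x 2^1 = 2
  Digit '1' (value 1) x 2^0 = 1
Sum = 2111

2111


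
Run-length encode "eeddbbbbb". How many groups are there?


Input: eeddbbbbb
Scanning for consecutive runs:
  Group 1: 'e' x 2 (positions 0-1)
  Group 2: 'd' x 2 (positions 2-3)
  Group 3: 'b' x 5 (positions 4-8)
Total groups: 3

3


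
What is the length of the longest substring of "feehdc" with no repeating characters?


Input: "feehdc"
Sliding window (track last position of each char):
  Position 0 ('f'): window [0,0] length 1 -- new best
  Position 1 ('e'): window [0,1] length 2 -- new best
  Position 2 ('e'): repeat (last at 1), move window start to 2
  Position 2 ('e'): window [2,2] length 1
  Position 3 ('h'): window [2,3] length 2
  Position 4 ('d'): window [2,4] length 3 -- new best
  Position 5 ('c'): window [2,5] length 4 -- new best
Longest substring with no repeats: "ehdc" with length 4

4


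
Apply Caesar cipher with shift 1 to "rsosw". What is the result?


Caesar cipher: shift "rsosw" by 1
  'r' (pos 17) + 1 = pos 18 = 's'
  's' (pos 18) + 1 = pos 19 = 't'
  'o' (pos 14) + 1 = pos 15 = 'p'
  's' (pos 18) + 1 = pos 19 = 't'
  'w' (pos 22) + 1 = pos 23 = 'x'
Result: stptx

stptx


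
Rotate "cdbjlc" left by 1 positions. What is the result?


Input: "cdbjlc", rotate left by 1
First 1 characters: "c"
Remaining characters: "dbjlc"
Concatenate remaining + first: "dbjlc" + "c" = "dbjlcc"

dbjlcc


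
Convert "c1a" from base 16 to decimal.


Input: "c1a" in base 16
Positional expansion:
  Digit 'c' (value 12) x 16^2 = 3072
  Digit '1' (value 1) x 16^1 = 16
  Digit 'a' (value 10) x 16^0 = 10
Sum = 3098

3098


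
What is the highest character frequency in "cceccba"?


Input: cceccba
Character counts:
  'a': 1
  'b': 1
  'c': 4
  'e': 1
Maximum frequency: 4

4


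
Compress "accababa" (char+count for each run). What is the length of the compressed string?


Input: accababa
Runs:
  'a' x 1 => "a1"
  'c' x 2 => "c2"
  'a' x 1 => "a1"
  'b' x 1 => "b1"
  'a' x 1 => "a1"
  'b' x 1 => "b1"
  'a' x 1 => "a1"
Compressed: "a1c2a1b1a1b1a1"
Compressed length: 14

14


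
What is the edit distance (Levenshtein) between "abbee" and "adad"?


Computing edit distance: "abbee" -> "adad"
DP table:
           a    d    a    d
      0    1    2    3    4
  a   1    0    1    2    3
  b   2    1    1    2    3
  b   3    2    2    2    3
  e   4    3    3    3    3
  e   5    4    4    4    4
Edit distance = dp[5][4] = 4

4


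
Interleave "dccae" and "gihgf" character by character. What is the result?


Interleaving "dccae" and "gihgf":
  Position 0: 'd' from first, 'g' from second => "dg"
  Position 1: 'c' from first, 'i' from second => "ci"
  Position 2: 'c' from first, 'h' from second => "ch"
  Position 3: 'a' from first, 'g' from second => "ag"
  Position 4: 'e' from first, 'f' from second => "ef"
Result: dgcichagef

dgcichagef


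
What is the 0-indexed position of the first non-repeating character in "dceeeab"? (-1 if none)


Input: dceeeab
Character frequencies:
  'a': 1
  'b': 1
  'c': 1
  'd': 1
  'e': 3
Scanning left to right for freq == 1:
  Position 0 ('d'): unique! => answer = 0

0


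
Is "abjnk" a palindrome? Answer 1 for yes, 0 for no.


Input: abjnk
Reversed: knjba
  Compare pos 0 ('a') with pos 4 ('k'): MISMATCH
  Compare pos 1 ('b') with pos 3 ('n'): MISMATCH
Result: not a palindrome

0


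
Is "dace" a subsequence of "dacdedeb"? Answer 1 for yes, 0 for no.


Check if "dace" is a subsequence of "dacdedeb"
Greedy scan:
  Position 0 ('d'): matches sub[0] = 'd'
  Position 1 ('a'): matches sub[1] = 'a'
  Position 2 ('c'): matches sub[2] = 'c'
  Position 3 ('d'): no match needed
  Position 4 ('e'): matches sub[3] = 'e'
  Position 5 ('d'): no match needed
  Position 6 ('e'): no match needed
  Position 7 ('b'): no match needed
All 4 characters matched => is a subsequence

1


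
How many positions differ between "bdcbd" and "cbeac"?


Comparing "bdcbd" and "cbeac" position by position:
  Position 0: 'b' vs 'c' => DIFFER
  Position 1: 'd' vs 'b' => DIFFER
  Position 2: 'c' vs 'e' => DIFFER
  Position 3: 'b' vs 'a' => DIFFER
  Position 4: 'd' vs 'c' => DIFFER
Positions that differ: 5

5


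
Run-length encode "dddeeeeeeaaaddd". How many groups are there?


Input: dddeeeeeeaaaddd
Scanning for consecutive runs:
  Group 1: 'd' x 3 (positions 0-2)
  Group 2: 'e' x 6 (positions 3-8)
  Group 3: 'a' x 3 (positions 9-11)
  Group 4: 'd' x 3 (positions 12-14)
Total groups: 4

4


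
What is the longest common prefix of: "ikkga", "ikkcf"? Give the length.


Words: ikkga, ikkcf
  Position 0: all 'i' => match
  Position 1: all 'k' => match
  Position 2: all 'k' => match
  Position 3: ('g', 'c') => mismatch, stop
LCP = "ikk" (length 3)

3


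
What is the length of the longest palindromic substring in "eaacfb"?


Input: "eaacfb"
Checking substrings for palindromes:
  [1:3] "aa" (len 2) => palindrome
Longest palindromic substring: "aa" with length 2

2


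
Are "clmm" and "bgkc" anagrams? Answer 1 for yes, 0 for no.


Strings: "clmm", "bgkc"
Sorted first:  clmm
Sorted second: bcgk
Differ at position 0: 'c' vs 'b' => not anagrams

0


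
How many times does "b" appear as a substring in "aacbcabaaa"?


Searching for "b" in "aacbcabaaa"
Scanning each position:
  Position 0: "a" => no
  Position 1: "a" => no
  Position 2: "c" => no
  Position 3: "b" => MATCH
  Position 4: "c" => no
  Position 5: "a" => no
  Position 6: "b" => MATCH
  Position 7: "a" => no
  Position 8: "a" => no
  Position 9: "a" => no
Total occurrences: 2

2


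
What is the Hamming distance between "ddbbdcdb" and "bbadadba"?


Comparing "ddbbdcdb" and "bbadadba" position by position:
  Position 0: 'd' vs 'b' => differ
  Position 1: 'd' vs 'b' => differ
  Position 2: 'b' vs 'a' => differ
  Position 3: 'b' vs 'd' => differ
  Position 4: 'd' vs 'a' => differ
  Position 5: 'c' vs 'd' => differ
  Position 6: 'd' vs 'b' => differ
  Position 7: 'b' vs 'a' => differ
Total differences (Hamming distance): 8

8


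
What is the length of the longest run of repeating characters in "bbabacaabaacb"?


Input: "bbabacaabaacb"
Scanning for longest run:
  Position 1 ('b'): continues run of 'b', length=2
  Position 2 ('a'): new char, reset run to 1
  Position 3 ('b'): new char, reset run to 1
  Position 4 ('a'): new char, reset run to 1
  Position 5 ('c'): new char, reset run to 1
  Position 6 ('a'): new char, reset run to 1
  Position 7 ('a'): continues run of 'a', length=2
  Position 8 ('b'): new char, reset run to 1
  Position 9 ('a'): new char, reset run to 1
  Position 10 ('a'): continues run of 'a', length=2
  Position 11 ('c'): new char, reset run to 1
  Position 12 ('b'): new char, reset run to 1
Longest run: 'b' with length 2

2


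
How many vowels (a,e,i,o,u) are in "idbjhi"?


Input: idbjhi
Checking each character:
  'i' at position 0: vowel (running total: 1)
  'd' at position 1: consonant
  'b' at position 2: consonant
  'j' at position 3: consonant
  'h' at position 4: consonant
  'i' at position 5: vowel (running total: 2)
Total vowels: 2

2


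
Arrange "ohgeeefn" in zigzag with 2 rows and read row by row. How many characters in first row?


Zigzag "ohgeeefn" into 2 rows:
Placing characters:
  'o' => row 0
  'h' => row 1
  'g' => row 0
  'e' => row 1
  'e' => row 0
  'e' => row 1
  'f' => row 0
  'n' => row 1
Rows:
  Row 0: "ogef"
  Row 1: "heen"
First row length: 4

4


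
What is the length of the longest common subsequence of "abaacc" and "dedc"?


LCS of "abaacc" and "dedc"
DP table:
           d    e    d    c
      0    0    0    0    0
  a   0    0    0    0    0
  b   0    0    0    0    0
  a   0    0    0    0    0
  a   0    0    0    0    0
  c   0    0    0    0    1
  c   0    0    0    0    1
LCS length = dp[6][4] = 1

1


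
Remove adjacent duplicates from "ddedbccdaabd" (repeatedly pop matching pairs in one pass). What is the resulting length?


Input: ddedbccdaabd
Stack-based adjacent duplicate removal:
  Read 'd': push. Stack: d
  Read 'd': matches stack top 'd' => pop. Stack: (empty)
  Read 'e': push. Stack: e
  Read 'd': push. Stack: ed
  Read 'b': push. Stack: edb
  Read 'c': push. Stack: edbc
  Read 'c': matches stack top 'c' => pop. Stack: edb
  Read 'd': push. Stack: edbd
  Read 'a': push. Stack: edbda
  Read 'a': matches stack top 'a' => pop. Stack: edbd
  Read 'b': push. Stack: edbdb
  Read 'd': push. Stack: edbdbd
Final stack: "edbdbd" (length 6)

6


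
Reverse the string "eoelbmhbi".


Input: eoelbmhbi
Reading characters right to left:
  Position 8: 'i'
  Position 7: 'b'
  Position 6: 'h'
  Position 5: 'm'
  Position 4: 'b'
  Position 3: 'l'
  Position 2: 'e'
  Position 1: 'o'
  Position 0: 'e'
Reversed: ibhmbleoe

ibhmbleoe


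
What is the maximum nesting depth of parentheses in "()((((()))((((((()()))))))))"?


Input: "()((((()))((((((()()))))))))"
Tracking depth:
  Position 0 '(': depth becomes 1
  Position 1 ')': depth becomes 0
  Position 2 '(': depth becomes 1
  Position 3 '(': depth becomes 2
  Position 4 '(': depth becomes 3
  Position 5 '(': depth becomes 4
  Position 6 '(': depth becomes 5
  Position 7 ')': depth becomes 4
  Position 8 ')': depth becomes 3
  Position 9 ')': depth becomes 2
  Position 10 '(': depth becomes 3
  Position 11 '(': depth becomes 4
  Position 12 '(': depth becomes 5
  Position 13 '(': depth becomes 6
  Position 14 '(': depth becomes 7
  Position 15 '(': depth becomes 8
  Position 16 '(': depth becomes 9
  Position 17 ')': depth becomes 8
  Position 18 '(': depth becomes 9
  Position 19 ')': depth becomes 8
  Position 20 ')': depth becomes 7
  Position 21 ')': depth becomes 6
  Position 22 ')': depth becomes 5
  Position 23 ')': depth becomes 4
  Position 24 ')': depth becomes 3
  Position 25 ')': depth becomes 2
  Position 26 ')': depth becomes 1
  Position 27 ')': depth becomes 0
Maximum depth reached: 9

9
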